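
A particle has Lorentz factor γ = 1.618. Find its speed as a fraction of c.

From γ = 1/√(1 - v²/c²):
1/γ² = 1/1.618² = 0.3820
v²/c² = 1 - 0.3820 = 0.6180
v/c = √(0.6180) = 0.7861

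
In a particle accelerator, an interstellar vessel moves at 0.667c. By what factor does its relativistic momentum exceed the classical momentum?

p_rel = γmv, p_class = mv
Ratio = γ = 1/√(1 - 0.667²)
= 1/√(0.555111) = 1.342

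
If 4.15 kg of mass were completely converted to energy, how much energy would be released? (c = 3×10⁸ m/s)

Using E = mc²:
c² = (3×10⁸)² = 9×10¹⁶ m²/s²
E = 4.15 × 9×10¹⁶ = 3.735×10¹⁷ J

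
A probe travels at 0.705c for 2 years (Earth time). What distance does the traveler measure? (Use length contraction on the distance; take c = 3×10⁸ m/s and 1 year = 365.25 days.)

Earth distance: d = v × t = 0.705c × 2 yr = 1.3349×10¹⁶ m
γ = 1.4100
d' = d/γ = 1.3349×10¹⁶/1.4100 = 9.467×10¹⁵ m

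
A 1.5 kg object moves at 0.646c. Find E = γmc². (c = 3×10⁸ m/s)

γ = 1/√(1 - 0.646²) = 1.310
mc² = 1.5 × (3×10⁸)² = 1.350×10¹⁷ J
E = γmc² = 1.310 × 1.350×10¹⁷ = 1.769×10¹⁷ J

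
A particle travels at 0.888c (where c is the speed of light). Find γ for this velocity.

v/c = 0.888, so (v/c)² = 0.788544
1 - (v/c)² = 0.211456
γ = 1/√(0.211456) = 2.175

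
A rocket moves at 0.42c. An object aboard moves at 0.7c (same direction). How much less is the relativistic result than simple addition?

Classical: u' + v = 0.7 + 0.42 = 1.12c
Relativistic: u = (0.7 + 0.42)/(1 + 0.294) = 1.12/1.294 = 0.8655c
Difference: 1.12 - 0.8655 = 0.2545c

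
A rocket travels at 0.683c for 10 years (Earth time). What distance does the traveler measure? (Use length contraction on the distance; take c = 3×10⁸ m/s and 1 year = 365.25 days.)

Earth distance: d = v × t = 0.683c × 10 yr = 6.466×10¹⁶ m
γ = 1.369
d' = d/γ = 6.466×10¹⁶/1.369 = 4.723×10¹⁶ m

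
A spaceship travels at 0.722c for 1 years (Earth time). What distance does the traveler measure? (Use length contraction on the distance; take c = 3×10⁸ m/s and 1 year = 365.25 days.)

Earth distance: d = v × t = 0.722c × 1 yr = 6.8354×10¹⁵ m
γ = 1.4453
d' = d/γ = 6.8354×10¹⁵/1.4453 = 4.729×10¹⁵ m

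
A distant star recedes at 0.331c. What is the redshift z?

β = 0.331
(1+β)/(1-β) = 1.331/0.669 = 1.9895
√(1.9895) = 1.4105
z = 1.4105 - 1 = 0.4105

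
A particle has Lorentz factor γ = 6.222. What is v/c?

From γ = 1/√(1 - v²/c²):
1/γ² = 1/6.222² = 0.02583
v²/c² = 1 - 0.02583 = 0.9742
v/c = √(0.9742) = 0.9870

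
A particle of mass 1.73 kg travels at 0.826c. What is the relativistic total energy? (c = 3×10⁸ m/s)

γ = 1/√(1 - 0.826²) = 1.774
mc² = 1.73 × (3×10⁸)² = 1.557×10¹⁷ J
E = γmc² = 1.774 × 1.557×10¹⁷ = 2.762×10¹⁷ J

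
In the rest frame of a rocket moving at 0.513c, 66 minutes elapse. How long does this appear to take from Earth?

Proper time Δt₀ = 66 minutes
γ = 1/√(1 - 0.513²) = 1.165
Δt = γΔt₀ = 1.165 × 66 = 76.89 minutes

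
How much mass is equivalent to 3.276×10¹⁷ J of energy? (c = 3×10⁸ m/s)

From E = mc², we get m = E/c²
c² = (3×10⁸)² = 9×10¹⁶ m²/s²
m = 3.276×10¹⁷ / 9×10¹⁶ = 3.640 kg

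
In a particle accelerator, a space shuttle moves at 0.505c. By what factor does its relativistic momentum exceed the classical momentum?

p_rel = γmv, p_class = mv
Ratio = γ = 1/√(1 - 0.505²)
= 1/√(0.744975) = 1.159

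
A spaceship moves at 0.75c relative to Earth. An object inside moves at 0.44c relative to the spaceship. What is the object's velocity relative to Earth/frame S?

u = (u' + v)/(1 + u'v/c²)
Numerator: 0.44 + 0.75 = 1.19
Denominator: 1 + 0.33 = 1.33
u = 1.19/1.33 = 0.8947c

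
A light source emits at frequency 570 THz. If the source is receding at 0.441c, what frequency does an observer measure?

β = v/c = 0.441
(1-β)/(1+β) = 0.559/1.441 = 0.3879
Doppler factor = √(0.3879) = 0.6228
f_obs = 570 × 0.6228 = 355.0 THz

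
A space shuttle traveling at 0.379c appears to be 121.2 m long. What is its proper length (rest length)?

Contracted length L = 121.2 m
γ = 1/√(1 - 0.379²) = 1.081
L₀ = γL = 1.081 × 121.2 = 131.0 m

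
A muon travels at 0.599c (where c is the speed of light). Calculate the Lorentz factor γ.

v/c = 0.599, so (v/c)² = 0.358801
1 - (v/c)² = 0.641199
γ = 1/√(0.641199) = 1.249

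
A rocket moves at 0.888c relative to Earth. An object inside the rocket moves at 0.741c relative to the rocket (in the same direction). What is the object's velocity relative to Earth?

u = (u' + v)/(1 + u'v/c²)
Numerator: 0.741 + 0.888 = 1.629
Denominator: 1 + 0.658008 = 1.658008
u = 1.629/1.658008 = 0.9825c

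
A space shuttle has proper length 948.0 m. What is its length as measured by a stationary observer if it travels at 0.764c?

Proper length L₀ = 948.0 m
γ = 1/√(1 - 0.764²) = 1.5499
L = L₀/γ = 948.0/1.5499 = 611.7 m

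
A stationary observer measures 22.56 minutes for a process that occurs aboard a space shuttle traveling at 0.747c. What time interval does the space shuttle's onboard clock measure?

Dilated time Δt = 22.56 minutes
γ = 1/√(1 - 0.747²) = 1.504
Δt₀ = Δt/γ = 22.56/1.504 = 15.00 minutes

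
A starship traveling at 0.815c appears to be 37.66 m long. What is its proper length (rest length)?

Contracted length L = 37.66 m
γ = 1/√(1 - 0.815²) = 1.7257
L₀ = γL = 1.7257 × 37.66 = 64.99 m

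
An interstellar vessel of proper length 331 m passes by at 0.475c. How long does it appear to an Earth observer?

Proper length L₀ = 331 m
γ = 1/√(1 - 0.475²) = 1.1364
L = L₀/γ = 331/1.1364 = 291.3 m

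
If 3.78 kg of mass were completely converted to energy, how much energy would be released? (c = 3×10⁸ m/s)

Using E = mc²:
c² = (3×10⁸)² = 9×10¹⁶ m²/s²
E = 3.78 × 9×10¹⁶ = 3.402×10¹⁷ J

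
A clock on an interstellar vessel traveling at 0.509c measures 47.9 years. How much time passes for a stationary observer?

Proper time Δt₀ = 47.9 years
γ = 1/√(1 - 0.509²) = 1.1618
Δt = γΔt₀ = 1.1618 × 47.9 = 55.65 years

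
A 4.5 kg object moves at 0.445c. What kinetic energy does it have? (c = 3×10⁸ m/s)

γ = 1/√(1 - 0.445²) = 1.11666
γ - 1 = 0.11666
KE = (γ-1)mc² = 0.11666 × 4.5 × (3×10⁸)² = 4.725×10¹⁶ J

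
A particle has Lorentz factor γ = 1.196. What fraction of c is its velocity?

From γ = 1/√(1 - v²/c²):
1/γ² = 1/1.196² = 0.6991
v²/c² = 1 - 0.6991 = 0.3009
v/c = √(0.3009) = 0.5485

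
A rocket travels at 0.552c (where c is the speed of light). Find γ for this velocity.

v/c = 0.552, so (v/c)² = 0.304704
1 - (v/c)² = 0.695296
γ = 1/√(0.695296) = 1.199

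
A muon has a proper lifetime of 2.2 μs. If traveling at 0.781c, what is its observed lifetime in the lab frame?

Proper lifetime τ₀ = 2.2 μs
γ = 1/√(1 - 0.781²) = 1.6012
τ = γτ₀ = 1.6012 × 2.2 μs = 3.523 μs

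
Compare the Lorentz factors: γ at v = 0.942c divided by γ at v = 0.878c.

γ₁ = 1/√(1 - 0.942²) = 2.9796
γ₂ = 1/√(1 - 0.878²) = 2.0892
γ₁/γ₂ = 2.9796/2.0892 = 1.426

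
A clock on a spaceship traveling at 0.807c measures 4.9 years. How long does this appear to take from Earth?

Proper time Δt₀ = 4.9 years
γ = 1/√(1 - 0.807²) = 1.6933
Δt = γΔt₀ = 1.6933 × 4.9 = 8.297 years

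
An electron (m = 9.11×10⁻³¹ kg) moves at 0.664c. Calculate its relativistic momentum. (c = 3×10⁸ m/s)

γ = 1/√(1 - 0.664²) = 1.3374
v = 0.664 × 3×10⁸ = 1.992×10⁸ m/s
p = γmv = 1.3374 × 9.11×10⁻³¹ × 1.992×10⁸ = 2.427×10⁻²² kg·m/s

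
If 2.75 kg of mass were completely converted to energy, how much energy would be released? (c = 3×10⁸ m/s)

Using E = mc²:
c² = (3×10⁸)² = 9×10¹⁶ m²/s²
E = 2.75 × 9×10¹⁶ = 2.475×10¹⁷ J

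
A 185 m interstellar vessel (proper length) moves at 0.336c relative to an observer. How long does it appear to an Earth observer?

Proper length L₀ = 185 m
γ = 1/√(1 - 0.336²) = 1.062
L = L₀/γ = 185/1.062 = 174.2 m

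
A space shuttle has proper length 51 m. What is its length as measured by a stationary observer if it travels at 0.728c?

Proper length L₀ = 51 m
γ = 1/√(1 - 0.728²) = 1.459
L = L₀/γ = 51/1.459 = 34.96 m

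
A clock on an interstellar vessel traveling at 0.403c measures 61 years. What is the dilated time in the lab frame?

Proper time Δt₀ = 61 years
γ = 1/√(1 - 0.403²) = 1.0927
Δt = γΔt₀ = 1.0927 × 61 = 66.65 years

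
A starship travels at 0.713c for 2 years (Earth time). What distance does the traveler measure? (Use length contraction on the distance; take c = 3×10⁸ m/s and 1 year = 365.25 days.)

Earth distance: d = v × t = 0.713c × 2 yr = 1.3500×10¹⁶ m
γ = 1.4262
d' = d/γ = 1.3500×10¹⁶/1.4262 = 9.466×10¹⁵ m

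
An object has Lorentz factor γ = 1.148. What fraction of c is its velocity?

From γ = 1/√(1 - v²/c²):
1/γ² = 1/1.148² = 0.7588
v²/c² = 1 - 0.7588 = 0.2412
v/c = √(0.2412) = 0.4911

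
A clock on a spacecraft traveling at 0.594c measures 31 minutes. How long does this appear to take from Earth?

Proper time Δt₀ = 31 minutes
γ = 1/√(1 - 0.594²) = 1.243
Δt = γΔt₀ = 1.243 × 31 = 38.53 minutes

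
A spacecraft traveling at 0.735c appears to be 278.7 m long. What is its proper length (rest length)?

Contracted length L = 278.7 m
γ = 1/√(1 - 0.735²) = 1.4748
L₀ = γL = 1.4748 × 278.7 = 411.0 m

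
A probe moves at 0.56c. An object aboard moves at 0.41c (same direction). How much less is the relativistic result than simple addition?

Classical: u' + v = 0.41 + 0.56 = 0.97c
Relativistic: u = (0.41 + 0.56)/(1 + 0.2296) = 0.97/1.2296 = 0.7889c
Difference: 0.97 - 0.7889 = 0.1811c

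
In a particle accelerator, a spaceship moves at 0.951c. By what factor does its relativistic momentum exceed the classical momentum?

p_rel = γmv, p_class = mv
Ratio = γ = 1/√(1 - 0.951²)
= 1/√(0.095599) = 3.234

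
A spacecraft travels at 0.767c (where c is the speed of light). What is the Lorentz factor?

v/c = 0.767, so (v/c)² = 0.588289
1 - (v/c)² = 0.411711
γ = 1/√(0.411711) = 1.558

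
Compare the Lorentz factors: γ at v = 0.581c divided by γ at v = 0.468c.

γ₁ = 1/√(1 - 0.581²) = 1.229
γ₂ = 1/√(1 - 0.468²) = 1.132
γ₁/γ₂ = 1.229/1.132 = 1.086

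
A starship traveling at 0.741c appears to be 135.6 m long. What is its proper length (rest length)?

Contracted length L = 135.6 m
γ = 1/√(1 - 0.741²) = 1.489
L₀ = γL = 1.489 × 135.6 = 201.9 m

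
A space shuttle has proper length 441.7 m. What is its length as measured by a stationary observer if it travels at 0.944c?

Proper length L₀ = 441.7 m
γ = 1/√(1 - 0.944²) = 3.031
L = L₀/γ = 441.7/3.031 = 145.7 m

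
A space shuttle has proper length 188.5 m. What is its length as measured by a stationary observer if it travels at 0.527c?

Proper length L₀ = 188.5 m
γ = 1/√(1 - 0.527²) = 1.177
L = L₀/γ = 188.5/1.177 = 160.2 m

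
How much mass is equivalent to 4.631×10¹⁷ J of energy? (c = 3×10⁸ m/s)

From E = mc², we get m = E/c²
c² = (3×10⁸)² = 9×10¹⁶ m²/s²
m = 4.631×10¹⁷ / 9×10¹⁶ = 5.146 kg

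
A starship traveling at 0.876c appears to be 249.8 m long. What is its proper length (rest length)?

Contracted length L = 249.8 m
γ = 1/√(1 - 0.876²) = 2.0734
L₀ = γL = 2.0734 × 249.8 = 517.9 m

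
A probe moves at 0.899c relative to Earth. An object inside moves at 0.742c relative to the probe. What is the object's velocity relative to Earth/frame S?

u = (u' + v)/(1 + u'v/c²)
Numerator: 0.742 + 0.899 = 1.641
Denominator: 1 + 0.667058 = 1.667058
u = 1.641/1.667058 = 0.9844c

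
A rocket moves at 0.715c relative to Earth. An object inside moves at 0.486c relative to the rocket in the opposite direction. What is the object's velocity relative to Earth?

Object's velocity in rocket frame is u' = -0.486c
u = (u' + v)/(1 + u'v/c²) = (v - 0.486)/(1 - 0.486·v/c²)
Numerator: 0.715 - 0.486 = 0.229
Denominator: 1 - 0.34749 = 0.65251
u = 0.229/0.65251 = 0.3510c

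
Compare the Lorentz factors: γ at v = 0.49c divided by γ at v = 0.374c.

γ₁ = 1/√(1 - 0.49²) = 1.147
γ₂ = 1/√(1 - 0.374²) = 1.078
γ₁/γ₂ = 1.147/1.078 = 1.064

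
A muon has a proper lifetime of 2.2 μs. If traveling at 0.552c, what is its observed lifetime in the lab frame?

Proper lifetime τ₀ = 2.2 μs
γ = 1/√(1 - 0.552²) = 1.199
τ = γτ₀ = 1.199 × 2.2 μs = 2.638 μs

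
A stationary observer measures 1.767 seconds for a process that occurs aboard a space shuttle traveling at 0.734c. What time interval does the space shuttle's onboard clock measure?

Dilated time Δt = 1.767 seconds
γ = 1/√(1 - 0.734²) = 1.472
Δt₀ = Δt/γ = 1.767/1.472 = 1.200 seconds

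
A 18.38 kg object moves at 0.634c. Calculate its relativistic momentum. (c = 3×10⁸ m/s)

γ = 1/√(1 - 0.634²) = 1.2931
v = 0.634 × 3×10⁸ = 1.902×10⁸ m/s
p = γmv = 1.2931 × 18.38 × 1.902×10⁸ = 4.521×10⁹ kg·m/s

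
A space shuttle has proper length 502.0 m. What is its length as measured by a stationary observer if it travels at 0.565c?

Proper length L₀ = 502.0 m
γ = 1/√(1 - 0.565²) = 1.212
L = L₀/γ = 502.0/1.212 = 414.2 m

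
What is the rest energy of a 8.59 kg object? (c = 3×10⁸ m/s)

c² = (3×10⁸)² = 9.000×10¹⁶ m²/s²
E₀ = mc² = 8.59 × 9.000×10¹⁶ = 7.731×10¹⁷ J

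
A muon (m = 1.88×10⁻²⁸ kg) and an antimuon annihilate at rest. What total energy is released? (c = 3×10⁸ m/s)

Both particles have the same rest mass, so total mass = 2m
E = 2m·c² = 2 × 1.88×10⁻²⁸ × (3×10⁸)²
= 2 × 1.88×10⁻²⁸ × 9×10¹⁶
= 3.384×10⁻¹¹ J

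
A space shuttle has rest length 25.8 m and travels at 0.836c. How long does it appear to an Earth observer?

Proper length L₀ = 25.8 m
γ = 1/√(1 - 0.836²) = 1.822
L = L₀/γ = 25.8/1.822 = 14.16 m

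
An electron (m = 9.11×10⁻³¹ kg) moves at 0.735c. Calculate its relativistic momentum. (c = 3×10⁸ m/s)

γ = 1/√(1 - 0.735²) = 1.47478
v = 0.735 × 3×10⁸ = 2.205×10⁸ m/s
p = γmv = 1.47478 × 9.11×10⁻³¹ × 2.205×10⁸ = 2.962×10⁻²² kg·m/s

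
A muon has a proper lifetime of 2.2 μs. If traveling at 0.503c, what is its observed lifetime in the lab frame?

Proper lifetime τ₀ = 2.2 μs
γ = 1/√(1 - 0.503²) = 1.157
τ = γτ₀ = 1.157 × 2.2 μs = 2.545 μs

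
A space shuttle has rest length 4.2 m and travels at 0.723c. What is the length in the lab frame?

Proper length L₀ = 4.2 m
γ = 1/√(1 - 0.723²) = 1.4475
L = L₀/γ = 4.2/1.4475 = 2.902 m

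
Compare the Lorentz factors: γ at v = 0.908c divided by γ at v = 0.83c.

γ₁ = 1/√(1 - 0.908²) = 2.387
γ₂ = 1/√(1 - 0.83²) = 1.793
γ₁/γ₂ = 2.387/1.793 = 1.331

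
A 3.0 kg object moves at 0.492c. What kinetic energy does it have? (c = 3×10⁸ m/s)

γ = 1/√(1 - 0.492²) = 1.14864
γ - 1 = 0.14864
KE = (γ-1)mc² = 0.14864 × 3.0 × (3×10⁸)² = 4.013×10¹⁶ J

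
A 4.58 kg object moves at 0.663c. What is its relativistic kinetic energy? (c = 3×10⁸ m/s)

γ = 1/√(1 - 0.663²) = 1.3358
γ - 1 = 0.3358
KE = (γ-1)mc² = 0.3358 × 4.58 × (3×10⁸)² = 1.384×10¹⁷ J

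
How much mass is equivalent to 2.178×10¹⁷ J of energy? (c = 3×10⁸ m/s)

From E = mc², we get m = E/c²
c² = (3×10⁸)² = 9×10¹⁶ m²/s²
m = 2.178×10¹⁷ / 9×10¹⁶ = 2.420 kg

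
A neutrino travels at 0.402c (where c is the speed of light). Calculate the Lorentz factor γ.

v/c = 0.402, so (v/c)² = 0.161604
1 - (v/c)² = 0.838396
γ = 1/√(0.838396) = 1.092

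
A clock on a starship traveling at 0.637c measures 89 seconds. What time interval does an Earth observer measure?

Proper time Δt₀ = 89 seconds
γ = 1/√(1 - 0.637²) = 1.2972
Δt = γΔt₀ = 1.2972 × 89 = 115.5 seconds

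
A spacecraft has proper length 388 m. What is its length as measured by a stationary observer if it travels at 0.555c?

Proper length L₀ = 388 m
γ = 1/√(1 - 0.555²) = 1.202
L = L₀/γ = 388/1.202 = 322.8 m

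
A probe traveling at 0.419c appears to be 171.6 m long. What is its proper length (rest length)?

Contracted length L = 171.6 m
γ = 1/√(1 - 0.419²) = 1.1013
L₀ = γL = 1.1013 × 171.6 = 189.0 m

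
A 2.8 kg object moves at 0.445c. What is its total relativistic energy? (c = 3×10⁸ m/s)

γ = 1/√(1 - 0.445²) = 1.1167
mc² = 2.8 × (3×10⁸)² = 2.520×10¹⁷ J
E = γmc² = 1.1167 × 2.520×10¹⁷ = 2.814×10¹⁷ J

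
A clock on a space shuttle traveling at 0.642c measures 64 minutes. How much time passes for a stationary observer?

Proper time Δt₀ = 64 minutes
γ = 1/√(1 - 0.642²) = 1.30428
Δt = γΔt₀ = 1.30428 × 64 = 83.47 minutes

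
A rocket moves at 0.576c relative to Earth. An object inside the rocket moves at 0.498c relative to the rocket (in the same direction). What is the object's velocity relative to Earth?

u = (u' + v)/(1 + u'v/c²)
Numerator: 0.498 + 0.576 = 1.074
Denominator: 1 + 0.286848 = 1.286848
u = 1.074/1.286848 = 0.8346c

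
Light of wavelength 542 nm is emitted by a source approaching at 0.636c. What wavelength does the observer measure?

β = 0.636
Wavelength Doppler factor = √(0.364/1.636) = √(0.2225) = 0.4717
λ_obs = 542 × 0.4717 = 255.7 nm (blueshift)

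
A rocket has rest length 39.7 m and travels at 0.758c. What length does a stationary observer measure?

Proper length L₀ = 39.7 m
γ = 1/√(1 - 0.758²) = 1.53314
L = L₀/γ = 39.7/1.53314 = 25.89 m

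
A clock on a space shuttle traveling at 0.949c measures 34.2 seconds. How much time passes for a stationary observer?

Proper time Δt₀ = 34.2 seconds
γ = 1/√(1 - 0.949²) = 3.172
Δt = γΔt₀ = 3.172 × 34.2 = 108.5 seconds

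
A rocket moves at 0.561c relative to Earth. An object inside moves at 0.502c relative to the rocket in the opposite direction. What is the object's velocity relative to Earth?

Object's velocity in rocket frame is u' = -0.502c
u = (u' + v)/(1 + u'v/c²) = (v - 0.502)/(1 - 0.502·v/c²)
Numerator: 0.561 - 0.502 = 0.059
Denominator: 1 - 0.281622 = 0.718378
u = 0.059/0.718378 = 0.08213c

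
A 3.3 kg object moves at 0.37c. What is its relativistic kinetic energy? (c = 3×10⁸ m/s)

γ = 1/√(1 - 0.37²) = 1.07639
γ - 1 = 0.07639
KE = (γ-1)mc² = 0.07639 × 3.3 × (3×10⁸)² = 2.269×10¹⁶ J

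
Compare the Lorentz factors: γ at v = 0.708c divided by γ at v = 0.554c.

γ₁ = 1/√(1 - 0.708²) = 1.416
γ₂ = 1/√(1 - 0.554²) = 1.201
γ₁/γ₂ = 1.416/1.201 = 1.179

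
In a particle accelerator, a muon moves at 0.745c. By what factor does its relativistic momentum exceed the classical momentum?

p_rel = γmv, p_class = mv
Ratio = γ = 1/√(1 - 0.745²)
= 1/√(0.444975) = 1.499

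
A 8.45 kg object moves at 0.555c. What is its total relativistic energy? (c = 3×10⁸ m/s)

γ = 1/√(1 - 0.555²) = 1.2021
mc² = 8.45 × (3×10⁸)² = 7.605×10¹⁷ J
E = γmc² = 1.2021 × 7.605×10¹⁷ = 9.142×10¹⁷ J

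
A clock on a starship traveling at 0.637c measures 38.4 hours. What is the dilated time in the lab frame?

Proper time Δt₀ = 38.4 hours
γ = 1/√(1 - 0.637²) = 1.2972
Δt = γΔt₀ = 1.2972 × 38.4 = 49.81 hours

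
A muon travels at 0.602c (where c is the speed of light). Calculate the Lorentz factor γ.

v/c = 0.602, so (v/c)² = 0.362404
1 - (v/c)² = 0.637596
γ = 1/√(0.637596) = 1.252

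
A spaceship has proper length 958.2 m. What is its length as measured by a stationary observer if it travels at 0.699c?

Proper length L₀ = 958.2 m
γ = 1/√(1 - 0.699²) = 1.3984
L = L₀/γ = 958.2/1.3984 = 685.2 m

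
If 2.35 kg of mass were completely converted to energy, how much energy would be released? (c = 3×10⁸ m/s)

Using E = mc²:
c² = (3×10⁸)² = 9×10¹⁶ m²/s²
E = 2.35 × 9×10¹⁶ = 2.115×10¹⁷ J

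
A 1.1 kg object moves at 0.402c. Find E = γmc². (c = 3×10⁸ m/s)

γ = 1/√(1 - 0.402²) = 1.092
mc² = 1.1 × (3×10⁸)² = 9.900×10¹⁶ J
E = γmc² = 1.092 × 9.900×10¹⁶ = 1.081×10¹⁷ J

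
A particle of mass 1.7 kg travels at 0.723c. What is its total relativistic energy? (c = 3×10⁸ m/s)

γ = 1/√(1 - 0.723²) = 1.4475
mc² = 1.7 × (3×10⁸)² = 1.530×10¹⁷ J
E = γmc² = 1.4475 × 1.530×10¹⁷ = 2.215×10¹⁷ J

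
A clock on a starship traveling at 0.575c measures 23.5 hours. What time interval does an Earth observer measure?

Proper time Δt₀ = 23.5 hours
γ = 1/√(1 - 0.575²) = 1.222
Δt = γΔt₀ = 1.222 × 23.5 = 28.72 hours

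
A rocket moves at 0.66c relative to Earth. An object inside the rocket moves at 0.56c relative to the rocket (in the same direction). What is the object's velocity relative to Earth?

u = (u' + v)/(1 + u'v/c²)
Numerator: 0.56 + 0.66 = 1.22
Denominator: 1 + 0.3696 = 1.3696
u = 1.22/1.3696 = 0.8908c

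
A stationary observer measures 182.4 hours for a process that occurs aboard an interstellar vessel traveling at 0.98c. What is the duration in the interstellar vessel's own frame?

Dilated time Δt = 182.4 hours
γ = 1/√(1 - 0.98²) = 5.025
Δt₀ = Δt/γ = 182.4/5.025 = 36.30 hours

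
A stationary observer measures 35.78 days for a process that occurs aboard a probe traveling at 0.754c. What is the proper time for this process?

Dilated time Δt = 35.78 days
γ = 1/√(1 - 0.754²) = 1.5224
Δt₀ = Δt/γ = 35.78/1.5224 = 23.50 days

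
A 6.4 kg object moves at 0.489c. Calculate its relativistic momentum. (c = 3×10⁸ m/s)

γ = 1/√(1 - 0.489²) = 1.146
v = 0.489 × 3×10⁸ = 1.467×10⁸ m/s
p = γmv = 1.146 × 6.4 × 1.467×10⁸ = 1.076×10⁹ kg·m/s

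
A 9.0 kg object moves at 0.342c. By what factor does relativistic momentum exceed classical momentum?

p_rel = γmv, p_class = mv
Ratio = γ = 1/√(1 - 0.342²) = 1.064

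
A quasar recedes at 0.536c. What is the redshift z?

β = 0.536
(1+β)/(1-β) = 1.536/0.464 = 3.3103
√(3.3103) = 1.8194
z = 1.8194 - 1 = 0.8194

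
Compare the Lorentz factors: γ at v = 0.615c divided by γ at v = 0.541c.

γ₁ = 1/√(1 - 0.615²) = 1.2682
γ₂ = 1/√(1 - 0.541²) = 1.1890
γ₁/γ₂ = 1.2682/1.1890 = 1.067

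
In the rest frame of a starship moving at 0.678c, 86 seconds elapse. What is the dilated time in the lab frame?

Proper time Δt₀ = 86 seconds
γ = 1/√(1 - 0.678²) = 1.360
Δt = γΔt₀ = 1.360 × 86 = 117.0 seconds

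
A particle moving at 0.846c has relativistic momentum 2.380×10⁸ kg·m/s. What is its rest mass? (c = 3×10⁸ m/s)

γ = 1/√(1 - 0.846²) = 1.8755
v = 0.846 × 3×10⁸ = 2.538×10⁸ m/s
m = p/(γv) = 2.380×10⁸/(1.8755 × 2.538×10⁸) = 0.5000 kg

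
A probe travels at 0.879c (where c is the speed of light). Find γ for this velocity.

v/c = 0.879, so (v/c)² = 0.772641
1 - (v/c)² = 0.227359
γ = 1/√(0.227359) = 2.097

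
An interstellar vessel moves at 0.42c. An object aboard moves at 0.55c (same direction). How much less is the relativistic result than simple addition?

Classical: u' + v = 0.55 + 0.42 = 0.97c
Relativistic: u = (0.55 + 0.42)/(1 + 0.231) = 0.97/1.231 = 0.7880c
Difference: 0.97 - 0.7880 = 0.1820c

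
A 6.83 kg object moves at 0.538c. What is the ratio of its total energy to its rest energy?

E = γmc², E₀ = mc²
E/E₀ = γ = 1/√(1 - 0.538²) = 1.186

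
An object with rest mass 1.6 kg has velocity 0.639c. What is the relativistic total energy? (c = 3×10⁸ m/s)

γ = 1/√(1 - 0.639²) = 1.300
mc² = 1.6 × (3×10⁸)² = 1.440×10¹⁷ J
E = γmc² = 1.300 × 1.440×10¹⁷ = 1.872×10¹⁷ J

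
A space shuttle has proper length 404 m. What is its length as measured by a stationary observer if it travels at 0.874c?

Proper length L₀ = 404 m
γ = 1/√(1 - 0.874²) = 2.058
L = L₀/γ = 404/2.058 = 196.3 m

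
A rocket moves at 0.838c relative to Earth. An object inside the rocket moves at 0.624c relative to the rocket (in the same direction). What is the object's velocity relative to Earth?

u = (u' + v)/(1 + u'v/c²)
Numerator: 0.624 + 0.838 = 1.462
Denominator: 1 + 0.522912 = 1.522912
u = 1.462/1.522912 = 0.9600c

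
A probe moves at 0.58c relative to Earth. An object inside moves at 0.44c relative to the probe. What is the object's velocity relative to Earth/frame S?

u = (u' + v)/(1 + u'v/c²)
Numerator: 0.44 + 0.58 = 1.02
Denominator: 1 + 0.2552 = 1.2552
u = 1.02/1.2552 = 0.8126c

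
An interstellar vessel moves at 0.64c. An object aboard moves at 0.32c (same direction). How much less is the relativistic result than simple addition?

Classical: u' + v = 0.32 + 0.64 = 0.96c
Relativistic: u = (0.32 + 0.64)/(1 + 0.2048) = 0.96/1.2048 = 0.7968c
Difference: 0.96 - 0.7968 = 0.1632c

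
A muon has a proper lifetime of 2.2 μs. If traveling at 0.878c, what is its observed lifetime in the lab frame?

Proper lifetime τ₀ = 2.2 μs
γ = 1/√(1 - 0.878²) = 2.089
τ = γτ₀ = 2.089 × 2.2 μs = 4.596 μs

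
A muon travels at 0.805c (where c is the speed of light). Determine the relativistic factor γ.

v/c = 0.805, so (v/c)² = 0.648025
1 - (v/c)² = 0.351975
γ = 1/√(0.351975) = 1.686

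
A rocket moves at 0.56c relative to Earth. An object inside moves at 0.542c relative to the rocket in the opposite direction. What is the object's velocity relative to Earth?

Object's velocity in rocket frame is u' = -0.542c
u = (u' + v)/(1 + u'v/c²) = (v - 0.542)/(1 - 0.542·v/c²)
Numerator: 0.56 - 0.542 = 0.018
Denominator: 1 - 0.30352 = 0.69648
u = 0.018/0.69648 = 0.02584c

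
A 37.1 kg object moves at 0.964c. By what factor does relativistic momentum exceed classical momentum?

p_rel = γmv, p_class = mv
Ratio = γ = 1/√(1 - 0.964²) = 3.761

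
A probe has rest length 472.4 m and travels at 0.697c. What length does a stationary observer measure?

Proper length L₀ = 472.4 m
γ = 1/√(1 - 0.697²) = 1.3946
L = L₀/γ = 472.4/1.3946 = 338.7 m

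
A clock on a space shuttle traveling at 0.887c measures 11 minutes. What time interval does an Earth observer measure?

Proper time Δt₀ = 11 minutes
γ = 1/√(1 - 0.887²) = 2.1656
Δt = γΔt₀ = 2.1656 × 11 = 23.82 minutes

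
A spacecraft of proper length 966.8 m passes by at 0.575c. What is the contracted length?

Proper length L₀ = 966.8 m
γ = 1/√(1 - 0.575²) = 1.2223
L = L₀/γ = 966.8/1.2223 = 791.0 m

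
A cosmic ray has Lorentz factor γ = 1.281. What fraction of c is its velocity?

From γ = 1/√(1 - v²/c²):
1/γ² = 1/1.281² = 0.6094
v²/c² = 1 - 0.6094 = 0.3906
v/c = √(0.3906) = 0.6250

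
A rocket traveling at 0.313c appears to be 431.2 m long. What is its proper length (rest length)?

Contracted length L = 431.2 m
γ = 1/√(1 - 0.313²) = 1.0529
L₀ = γL = 1.0529 × 431.2 = 454.0 m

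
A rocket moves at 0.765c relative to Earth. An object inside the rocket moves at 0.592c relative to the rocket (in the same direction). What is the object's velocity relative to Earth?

u = (u' + v)/(1 + u'v/c²)
Numerator: 0.592 + 0.765 = 1.357
Denominator: 1 + 0.45288 = 1.45288
u = 1.357/1.45288 = 0.9340c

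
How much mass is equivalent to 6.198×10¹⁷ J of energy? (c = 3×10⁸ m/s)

From E = mc², we get m = E/c²
c² = (3×10⁸)² = 9×10¹⁶ m²/s²
m = 6.198×10¹⁷ / 9×10¹⁶ = 6.887 kg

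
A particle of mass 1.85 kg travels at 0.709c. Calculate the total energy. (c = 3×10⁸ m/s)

γ = 1/√(1 - 0.709²) = 1.418
mc² = 1.85 × (3×10⁸)² = 1.665×10¹⁷ J
E = γmc² = 1.418 × 1.665×10¹⁷ = 2.361×10¹⁷ J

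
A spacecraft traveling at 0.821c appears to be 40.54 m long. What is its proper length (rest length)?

Contracted length L = 40.54 m
γ = 1/√(1 - 0.821²) = 1.7515
L₀ = γL = 1.7515 × 40.54 = 71.01 m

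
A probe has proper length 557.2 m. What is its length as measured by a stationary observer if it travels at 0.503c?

Proper length L₀ = 557.2 m
γ = 1/√(1 - 0.503²) = 1.157
L = L₀/γ = 557.2/1.157 = 481.6 m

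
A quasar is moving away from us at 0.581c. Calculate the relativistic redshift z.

β = 0.581
(1+β)/(1-β) = 1.581/0.419 = 3.7733
√(3.7733) = 1.9425
z = 1.9425 - 1 = 0.9425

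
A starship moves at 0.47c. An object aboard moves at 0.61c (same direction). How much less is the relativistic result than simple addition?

Classical: u' + v = 0.61 + 0.47 = 1.08c
Relativistic: u = (0.61 + 0.47)/(1 + 0.2867) = 1.08/1.2867 = 0.8394c
Difference: 1.08 - 0.8394 = 0.2406c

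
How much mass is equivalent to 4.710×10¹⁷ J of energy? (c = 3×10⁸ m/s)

From E = mc², we get m = E/c²
c² = (3×10⁸)² = 9×10¹⁶ m²/s²
m = 4.710×10¹⁷ / 9×10¹⁶ = 5.233 kg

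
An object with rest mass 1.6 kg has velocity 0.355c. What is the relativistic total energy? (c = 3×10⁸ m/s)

γ = 1/√(1 - 0.355²) = 1.0697
mc² = 1.6 × (3×10⁸)² = 1.440×10¹⁷ J
E = γmc² = 1.0697 × 1.440×10¹⁷ = 1.540×10¹⁷ J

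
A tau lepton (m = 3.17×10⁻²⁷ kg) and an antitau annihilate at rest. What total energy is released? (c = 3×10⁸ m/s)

Both particles have the same rest mass, so total mass = 2m
E = 2m·c² = 2 × 3.17×10⁻²⁷ × (3×10⁸)²
= 2 × 3.17×10⁻²⁷ × 9×10¹⁶
= 5.706×10⁻¹⁰ J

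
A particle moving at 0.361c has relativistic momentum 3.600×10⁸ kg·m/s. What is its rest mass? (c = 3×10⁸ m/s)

γ = 1/√(1 - 0.361²) = 1.0723
v = 0.361 × 3×10⁸ = 1.083×10⁸ m/s
m = p/(γv) = 3.600×10⁸/(1.0723 × 1.083×10⁸) = 3.100 kg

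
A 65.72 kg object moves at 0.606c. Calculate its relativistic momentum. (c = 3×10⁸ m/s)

γ = 1/√(1 - 0.606²) = 1.257
v = 0.606 × 3×10⁸ = 1.818×10⁸ m/s
p = γmv = 1.257 × 65.72 × 1.818×10⁸ = 1.502×10¹⁰ kg·m/s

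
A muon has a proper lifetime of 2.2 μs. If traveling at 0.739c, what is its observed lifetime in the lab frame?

Proper lifetime τ₀ = 2.2 μs
γ = 1/√(1 - 0.739²) = 1.48433
τ = γτ₀ = 1.48433 × 2.2 μs = 3.266 μs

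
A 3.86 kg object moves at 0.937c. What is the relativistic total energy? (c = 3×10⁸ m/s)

γ = 1/√(1 - 0.937²) = 2.8626
mc² = 3.86 × (3×10⁸)² = 3.474×10¹⁷ J
E = γmc² = 2.8626 × 3.474×10¹⁷ = 9.945×10¹⁷ J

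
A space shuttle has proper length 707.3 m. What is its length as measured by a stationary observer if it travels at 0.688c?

Proper length L₀ = 707.3 m
γ = 1/√(1 - 0.688²) = 1.378
L = L₀/γ = 707.3/1.378 = 513.3 m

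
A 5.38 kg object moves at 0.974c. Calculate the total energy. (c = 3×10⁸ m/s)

γ = 1/√(1 - 0.974²) = 4.414
mc² = 5.38 × (3×10⁸)² = 4.842×10¹⁷ J
E = γmc² = 4.414 × 4.842×10¹⁷ = 2.137×10¹⁸ J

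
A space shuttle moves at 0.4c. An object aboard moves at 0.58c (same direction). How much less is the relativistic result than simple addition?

Classical: u' + v = 0.58 + 0.4 = 0.98c
Relativistic: u = (0.58 + 0.4)/(1 + 0.232) = 0.98/1.232 = 0.7955c
Difference: 0.98 - 0.7955 = 0.1845c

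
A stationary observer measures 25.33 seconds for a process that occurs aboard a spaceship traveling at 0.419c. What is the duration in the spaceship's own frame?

Dilated time Δt = 25.33 seconds
γ = 1/√(1 - 0.419²) = 1.1013
Δt₀ = Δt/γ = 25.33/1.1013 = 23.00 seconds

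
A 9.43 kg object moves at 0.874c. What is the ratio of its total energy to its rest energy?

E = γmc², E₀ = mc²
E/E₀ = γ = 1/√(1 - 0.874²) = 2.058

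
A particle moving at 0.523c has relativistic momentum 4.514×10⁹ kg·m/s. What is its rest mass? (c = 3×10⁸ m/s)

γ = 1/√(1 - 0.523²) = 1.1733
v = 0.523 × 3×10⁸ = 1.569×10⁸ m/s
m = p/(γv) = 4.514×10⁹/(1.1733 × 1.569×10⁸) = 24.52 kg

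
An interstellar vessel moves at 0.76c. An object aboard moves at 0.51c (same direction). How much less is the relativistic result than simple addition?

Classical: u' + v = 0.51 + 0.76 = 1.27c
Relativistic: u = (0.51 + 0.76)/(1 + 0.3876) = 1.27/1.3876 = 0.9152c
Difference: 1.27 - 0.9152 = 0.3548c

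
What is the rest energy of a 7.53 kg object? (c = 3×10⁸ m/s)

c² = (3×10⁸)² = 9.000×10¹⁶ m²/s²
E₀ = mc² = 7.53 × 9.000×10¹⁶ = 6.777×10¹⁷ J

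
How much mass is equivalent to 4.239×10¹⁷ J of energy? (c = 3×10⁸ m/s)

From E = mc², we get m = E/c²
c² = (3×10⁸)² = 9×10¹⁶ m²/s²
m = 4.239×10¹⁷ / 9×10¹⁶ = 4.710 kg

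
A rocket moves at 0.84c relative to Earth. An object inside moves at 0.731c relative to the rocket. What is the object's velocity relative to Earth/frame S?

u = (u' + v)/(1 + u'v/c²)
Numerator: 0.731 + 0.84 = 1.571
Denominator: 1 + 0.61404 = 1.61404
u = 1.571/1.61404 = 0.9733c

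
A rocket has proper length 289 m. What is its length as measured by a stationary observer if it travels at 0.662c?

Proper length L₀ = 289 m
γ = 1/√(1 - 0.662²) = 1.334
L = L₀/γ = 289/1.334 = 216.6 m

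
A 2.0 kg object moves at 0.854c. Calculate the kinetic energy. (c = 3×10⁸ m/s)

γ = 1/√(1 - 0.854²) = 1.9221
γ - 1 = 0.9221
KE = (γ-1)mc² = 0.9221 × 2.0 × (3×10⁸)² = 1.660×10¹⁷ J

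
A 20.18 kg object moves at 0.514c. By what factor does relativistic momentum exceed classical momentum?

p_rel = γmv, p_class = mv
Ratio = γ = 1/√(1 - 0.514²) = 1.166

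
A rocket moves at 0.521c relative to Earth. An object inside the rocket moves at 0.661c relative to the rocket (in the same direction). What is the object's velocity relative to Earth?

u = (u' + v)/(1 + u'v/c²)
Numerator: 0.661 + 0.521 = 1.182
Denominator: 1 + 0.344381 = 1.344381
u = 1.182/1.344381 = 0.8792c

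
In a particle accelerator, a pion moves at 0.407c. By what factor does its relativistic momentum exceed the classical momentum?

p_rel = γmv, p_class = mv
Ratio = γ = 1/√(1 - 0.407²)
= 1/√(0.834351) = 1.095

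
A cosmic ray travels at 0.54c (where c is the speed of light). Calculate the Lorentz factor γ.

v/c = 0.54, so (v/c)² = 0.2916
1 - (v/c)² = 0.7084
γ = 1/√(0.7084) = 1.188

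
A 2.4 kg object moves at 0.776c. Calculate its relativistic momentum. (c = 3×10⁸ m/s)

γ = 1/√(1 - 0.776²) = 1.58546
v = 0.776 × 3×10⁸ = 2.328×10⁸ m/s
p = γmv = 1.58546 × 2.4 × 2.328×10⁸ = 8.858×10⁸ kg·m/s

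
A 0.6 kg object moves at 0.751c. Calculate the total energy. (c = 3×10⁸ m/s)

γ = 1/√(1 - 0.751²) = 1.5145
mc² = 0.6 × (3×10⁸)² = 5.400×10¹⁶ J
E = γmc² = 1.5145 × 5.400×10¹⁶ = 8.178×10¹⁶ J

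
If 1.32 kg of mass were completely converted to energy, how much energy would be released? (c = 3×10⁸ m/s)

Using E = mc²:
c² = (3×10⁸)² = 9×10¹⁶ m²/s²
E = 1.32 × 9×10¹⁶ = 1.188×10¹⁷ J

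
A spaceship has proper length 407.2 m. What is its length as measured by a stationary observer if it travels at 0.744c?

Proper length L₀ = 407.2 m
γ = 1/√(1 - 0.744²) = 1.4966
L = L₀/γ = 407.2/1.4966 = 272.1 m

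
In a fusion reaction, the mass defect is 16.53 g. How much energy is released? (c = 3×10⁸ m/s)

Convert mass defect: Δm = 16.53 g = 0.01653 kg
E = Δm·c² = 0.01653 × (3×10⁸)²
= 0.01653 × 9×10¹⁶ = 1.488×10¹⁵ J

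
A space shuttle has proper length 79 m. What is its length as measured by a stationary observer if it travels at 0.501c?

Proper length L₀ = 79 m
γ = 1/√(1 - 0.501²) = 1.1555
L = L₀/γ = 79/1.1555 = 68.37 m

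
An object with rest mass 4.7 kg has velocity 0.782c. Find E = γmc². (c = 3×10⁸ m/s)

γ = 1/√(1 - 0.782²) = 1.6044
mc² = 4.7 × (3×10⁸)² = 4.230×10¹⁷ J
E = γmc² = 1.6044 × 4.230×10¹⁷ = 6.787×10¹⁷ J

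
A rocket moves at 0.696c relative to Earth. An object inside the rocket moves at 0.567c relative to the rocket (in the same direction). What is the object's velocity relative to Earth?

u = (u' + v)/(1 + u'v/c²)
Numerator: 0.567 + 0.696 = 1.263
Denominator: 1 + 0.394632 = 1.394632
u = 1.263/1.394632 = 0.9056c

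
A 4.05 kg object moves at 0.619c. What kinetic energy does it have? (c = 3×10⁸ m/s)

γ = 1/√(1 - 0.619²) = 1.27325
γ - 1 = 0.27325
KE = (γ-1)mc² = 0.27325 × 4.05 × (3×10⁸)² = 9.960×10¹⁶ J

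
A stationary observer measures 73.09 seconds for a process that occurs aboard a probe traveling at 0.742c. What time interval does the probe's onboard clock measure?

Dilated time Δt = 73.09 seconds
γ = 1/√(1 - 0.742²) = 1.4916
Δt₀ = Δt/γ = 73.09/1.4916 = 49.00 seconds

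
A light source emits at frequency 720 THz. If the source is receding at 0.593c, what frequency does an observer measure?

β = v/c = 0.593
(1-β)/(1+β) = 0.407/1.593 = 0.25549
Doppler factor = √(0.25549) = 0.50546
f_obs = 720 × 0.50546 = 363.9 THz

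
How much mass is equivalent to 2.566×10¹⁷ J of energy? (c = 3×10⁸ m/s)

From E = mc², we get m = E/c²
c² = (3×10⁸)² = 9×10¹⁶ m²/s²
m = 2.566×10¹⁷ / 9×10¹⁶ = 2.851 kg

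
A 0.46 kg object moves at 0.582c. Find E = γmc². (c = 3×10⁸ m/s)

γ = 1/√(1 - 0.582²) = 1.2297
mc² = 0.46 × (3×10⁸)² = 4.140×10¹⁶ J
E = γmc² = 1.2297 × 4.140×10¹⁶ = 5.091×10¹⁶ J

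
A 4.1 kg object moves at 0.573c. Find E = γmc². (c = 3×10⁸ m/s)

γ = 1/√(1 - 0.573²) = 1.220
mc² = 4.1 × (3×10⁸)² = 3.690×10¹⁷ J
E = γmc² = 1.220 × 3.690×10¹⁷ = 4.502×10¹⁷ J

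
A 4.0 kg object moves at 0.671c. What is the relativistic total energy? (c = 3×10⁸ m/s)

γ = 1/√(1 - 0.671²) = 1.3487
mc² = 4.0 × (3×10⁸)² = 3.600×10¹⁷ J
E = γmc² = 1.3487 × 3.600×10¹⁷ = 4.855×10¹⁷ J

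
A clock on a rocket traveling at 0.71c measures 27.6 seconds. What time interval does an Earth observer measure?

Proper time Δt₀ = 27.6 seconds
γ = 1/√(1 - 0.71²) = 1.420
Δt = γΔt₀ = 1.420 × 27.6 = 39.19 seconds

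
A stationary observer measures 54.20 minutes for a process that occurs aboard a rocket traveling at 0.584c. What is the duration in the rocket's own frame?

Dilated time Δt = 54.20 minutes
γ = 1/√(1 - 0.584²) = 1.2319
Δt₀ = Δt/γ = 54.20/1.2319 = 44.00 minutes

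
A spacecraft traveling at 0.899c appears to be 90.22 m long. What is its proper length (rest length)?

Contracted length L = 90.22 m
γ = 1/√(1 - 0.899²) = 2.283
L₀ = γL = 2.283 × 90.22 = 206.0 m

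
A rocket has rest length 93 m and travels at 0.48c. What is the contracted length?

Proper length L₀ = 93 m
γ = 1/√(1 - 0.48²) = 1.1399
L = L₀/γ = 93/1.1399 = 81.59 m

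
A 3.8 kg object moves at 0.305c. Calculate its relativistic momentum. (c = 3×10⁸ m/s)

γ = 1/√(1 - 0.305²) = 1.050
v = 0.305 × 3×10⁸ = 9.150×10⁷ m/s
p = γmv = 1.050 × 3.8 × 9.150×10⁷ = 3.651×10⁸ kg·m/s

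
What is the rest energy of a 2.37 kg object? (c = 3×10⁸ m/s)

c² = (3×10⁸)² = 9.000×10¹⁶ m²/s²
E₀ = mc² = 2.37 × 9.000×10¹⁶ = 2.133×10¹⁷ J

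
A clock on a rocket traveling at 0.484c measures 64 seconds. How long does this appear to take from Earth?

Proper time Δt₀ = 64 seconds
γ = 1/√(1 - 0.484²) = 1.1428
Δt = γΔt₀ = 1.1428 × 64 = 73.14 seconds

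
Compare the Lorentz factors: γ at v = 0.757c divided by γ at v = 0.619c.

γ₁ = 1/√(1 - 0.757²) = 1.530
γ₂ = 1/√(1 - 0.619²) = 1.273
γ₁/γ₂ = 1.530/1.273 = 1.202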